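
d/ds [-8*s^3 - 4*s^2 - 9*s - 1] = -24*s^2 - 8*s - 9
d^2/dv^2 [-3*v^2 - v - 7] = -6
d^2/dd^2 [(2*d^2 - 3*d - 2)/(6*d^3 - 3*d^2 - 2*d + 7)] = 6*(24*d^6 - 108*d^5 - 66*d^4 - 125*d^3 + 300*d^2 + 9*d + 2)/(216*d^9 - 324*d^8 - 54*d^7 + 945*d^6 - 738*d^5 - 351*d^4 + 1126*d^3 - 357*d^2 - 294*d + 343)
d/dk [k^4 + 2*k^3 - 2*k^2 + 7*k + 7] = 4*k^3 + 6*k^2 - 4*k + 7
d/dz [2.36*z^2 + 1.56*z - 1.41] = 4.72*z + 1.56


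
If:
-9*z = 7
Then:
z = -7/9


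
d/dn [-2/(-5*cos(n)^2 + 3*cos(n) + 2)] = 2*(10*cos(n) - 3)*sin(n)/(-5*cos(n)^2 + 3*cos(n) + 2)^2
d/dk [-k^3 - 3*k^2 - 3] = 3*k*(-k - 2)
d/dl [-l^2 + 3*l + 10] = 3 - 2*l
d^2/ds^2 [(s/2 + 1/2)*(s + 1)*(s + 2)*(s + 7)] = 6*s^2 + 33*s + 33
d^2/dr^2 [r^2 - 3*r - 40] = 2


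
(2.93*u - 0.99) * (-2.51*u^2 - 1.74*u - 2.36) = -7.3543*u^3 - 2.6133*u^2 - 5.1922*u + 2.3364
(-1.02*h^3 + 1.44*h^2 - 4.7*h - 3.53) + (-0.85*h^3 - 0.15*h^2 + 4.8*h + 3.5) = -1.87*h^3 + 1.29*h^2 + 0.0999999999999996*h - 0.0299999999999998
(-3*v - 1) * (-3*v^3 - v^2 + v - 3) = 9*v^4 + 6*v^3 - 2*v^2 + 8*v + 3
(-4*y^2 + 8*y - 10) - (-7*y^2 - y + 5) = 3*y^2 + 9*y - 15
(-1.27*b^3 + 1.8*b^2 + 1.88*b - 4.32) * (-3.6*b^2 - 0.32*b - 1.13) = 4.572*b^5 - 6.0736*b^4 - 5.9089*b^3 + 12.9164*b^2 - 0.742*b + 4.8816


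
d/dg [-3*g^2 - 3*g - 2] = -6*g - 3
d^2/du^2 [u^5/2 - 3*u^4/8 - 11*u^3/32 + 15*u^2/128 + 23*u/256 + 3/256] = 10*u^3 - 9*u^2/2 - 33*u/16 + 15/64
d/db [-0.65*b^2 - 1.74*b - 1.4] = -1.3*b - 1.74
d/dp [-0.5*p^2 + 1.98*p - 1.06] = 1.98 - 1.0*p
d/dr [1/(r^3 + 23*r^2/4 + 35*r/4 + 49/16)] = 64*(-12*r^2 - 46*r - 35)/(16*r^3 + 92*r^2 + 140*r + 49)^2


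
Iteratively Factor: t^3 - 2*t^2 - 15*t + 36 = (t - 3)*(t^2 + t - 12) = (t - 3)^2*(t + 4)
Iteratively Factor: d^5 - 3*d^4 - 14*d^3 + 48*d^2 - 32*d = (d)*(d^4 - 3*d^3 - 14*d^2 + 48*d - 32) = d*(d - 4)*(d^3 + d^2 - 10*d + 8) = d*(d - 4)*(d + 4)*(d^2 - 3*d + 2) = d*(d - 4)*(d - 2)*(d + 4)*(d - 1)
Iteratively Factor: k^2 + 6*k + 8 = (k + 4)*(k + 2)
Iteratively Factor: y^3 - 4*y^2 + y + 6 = (y - 3)*(y^2 - y - 2) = (y - 3)*(y - 2)*(y + 1)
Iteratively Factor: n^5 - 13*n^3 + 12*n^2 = (n)*(n^4 - 13*n^2 + 12*n) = n^2*(n^3 - 13*n + 12) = n^2*(n - 1)*(n^2 + n - 12) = n^2*(n - 3)*(n - 1)*(n + 4)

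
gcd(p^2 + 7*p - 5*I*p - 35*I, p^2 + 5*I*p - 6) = 1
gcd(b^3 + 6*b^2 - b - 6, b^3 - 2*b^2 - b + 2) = b^2 - 1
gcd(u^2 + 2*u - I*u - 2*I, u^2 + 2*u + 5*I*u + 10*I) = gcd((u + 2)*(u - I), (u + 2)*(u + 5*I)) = u + 2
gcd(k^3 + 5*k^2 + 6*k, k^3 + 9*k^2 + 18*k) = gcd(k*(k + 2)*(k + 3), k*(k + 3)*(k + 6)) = k^2 + 3*k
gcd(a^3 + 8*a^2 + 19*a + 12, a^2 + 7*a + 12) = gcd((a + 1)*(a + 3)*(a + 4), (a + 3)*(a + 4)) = a^2 + 7*a + 12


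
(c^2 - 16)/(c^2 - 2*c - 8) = (c + 4)/(c + 2)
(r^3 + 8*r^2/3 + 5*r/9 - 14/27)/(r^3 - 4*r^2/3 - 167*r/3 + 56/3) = (r^2 + 3*r + 14/9)/(r^2 - r - 56)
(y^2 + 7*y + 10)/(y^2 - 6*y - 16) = (y + 5)/(y - 8)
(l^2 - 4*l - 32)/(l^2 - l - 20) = (l - 8)/(l - 5)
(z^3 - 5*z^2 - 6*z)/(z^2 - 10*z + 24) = z*(z + 1)/(z - 4)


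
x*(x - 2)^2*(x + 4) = x^4 - 12*x^2 + 16*x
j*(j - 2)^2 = j^3 - 4*j^2 + 4*j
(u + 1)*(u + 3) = u^2 + 4*u + 3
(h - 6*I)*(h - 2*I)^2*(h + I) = h^4 - 9*I*h^3 - 18*h^2 - 4*I*h - 24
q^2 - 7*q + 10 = (q - 5)*(q - 2)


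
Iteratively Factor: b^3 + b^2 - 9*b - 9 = (b - 3)*(b^2 + 4*b + 3) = (b - 3)*(b + 3)*(b + 1)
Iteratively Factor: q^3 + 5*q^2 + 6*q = (q + 2)*(q^2 + 3*q) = q*(q + 2)*(q + 3)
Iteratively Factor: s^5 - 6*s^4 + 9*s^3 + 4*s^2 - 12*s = (s - 2)*(s^4 - 4*s^3 + s^2 + 6*s) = (s - 2)^2*(s^3 - 2*s^2 - 3*s) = (s - 2)^2*(s + 1)*(s^2 - 3*s) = s*(s - 2)^2*(s + 1)*(s - 3)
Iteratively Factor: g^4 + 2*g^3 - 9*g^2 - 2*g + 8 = (g - 1)*(g^3 + 3*g^2 - 6*g - 8) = (g - 1)*(g + 1)*(g^2 + 2*g - 8) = (g - 2)*(g - 1)*(g + 1)*(g + 4)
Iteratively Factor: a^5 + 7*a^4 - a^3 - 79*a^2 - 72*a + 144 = (a + 3)*(a^4 + 4*a^3 - 13*a^2 - 40*a + 48) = (a - 3)*(a + 3)*(a^3 + 7*a^2 + 8*a - 16) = (a - 3)*(a + 3)*(a + 4)*(a^2 + 3*a - 4) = (a - 3)*(a + 3)*(a + 4)^2*(a - 1)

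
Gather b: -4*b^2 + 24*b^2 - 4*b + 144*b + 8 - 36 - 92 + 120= 20*b^2 + 140*b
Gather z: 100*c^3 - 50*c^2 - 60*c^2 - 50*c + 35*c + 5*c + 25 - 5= 100*c^3 - 110*c^2 - 10*c + 20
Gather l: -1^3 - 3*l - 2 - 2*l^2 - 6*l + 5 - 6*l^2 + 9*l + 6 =8 - 8*l^2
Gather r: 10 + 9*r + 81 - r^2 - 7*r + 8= -r^2 + 2*r + 99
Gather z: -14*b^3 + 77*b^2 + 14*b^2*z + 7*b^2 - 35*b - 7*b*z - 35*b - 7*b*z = -14*b^3 + 84*b^2 - 70*b + z*(14*b^2 - 14*b)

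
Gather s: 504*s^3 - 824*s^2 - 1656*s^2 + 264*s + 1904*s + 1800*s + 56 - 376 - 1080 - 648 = 504*s^3 - 2480*s^2 + 3968*s - 2048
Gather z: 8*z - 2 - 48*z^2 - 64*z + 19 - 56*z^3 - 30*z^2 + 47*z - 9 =-56*z^3 - 78*z^2 - 9*z + 8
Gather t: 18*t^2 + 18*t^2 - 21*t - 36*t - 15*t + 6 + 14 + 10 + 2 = 36*t^2 - 72*t + 32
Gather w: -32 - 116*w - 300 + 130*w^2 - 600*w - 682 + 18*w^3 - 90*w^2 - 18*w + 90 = 18*w^3 + 40*w^2 - 734*w - 924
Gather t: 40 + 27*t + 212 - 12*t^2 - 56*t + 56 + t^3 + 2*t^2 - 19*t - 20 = t^3 - 10*t^2 - 48*t + 288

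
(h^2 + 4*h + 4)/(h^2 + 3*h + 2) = (h + 2)/(h + 1)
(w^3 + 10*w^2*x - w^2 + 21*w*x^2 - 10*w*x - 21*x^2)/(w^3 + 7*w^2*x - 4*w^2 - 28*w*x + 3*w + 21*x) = (w + 3*x)/(w - 3)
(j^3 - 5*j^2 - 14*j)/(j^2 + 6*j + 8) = j*(j - 7)/(j + 4)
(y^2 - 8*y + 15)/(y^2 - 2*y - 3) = (y - 5)/(y + 1)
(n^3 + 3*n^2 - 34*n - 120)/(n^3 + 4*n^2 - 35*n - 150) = (n + 4)/(n + 5)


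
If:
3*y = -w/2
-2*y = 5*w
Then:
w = 0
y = 0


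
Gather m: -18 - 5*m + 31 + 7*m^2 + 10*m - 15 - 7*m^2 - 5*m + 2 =0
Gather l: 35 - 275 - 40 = -280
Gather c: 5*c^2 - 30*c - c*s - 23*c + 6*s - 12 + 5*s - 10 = 5*c^2 + c*(-s - 53) + 11*s - 22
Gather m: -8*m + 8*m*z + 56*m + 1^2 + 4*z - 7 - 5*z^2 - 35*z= m*(8*z + 48) - 5*z^2 - 31*z - 6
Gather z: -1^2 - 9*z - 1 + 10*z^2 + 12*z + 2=10*z^2 + 3*z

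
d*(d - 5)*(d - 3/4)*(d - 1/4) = d^4 - 6*d^3 + 83*d^2/16 - 15*d/16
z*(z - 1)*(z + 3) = z^3 + 2*z^2 - 3*z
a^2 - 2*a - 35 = (a - 7)*(a + 5)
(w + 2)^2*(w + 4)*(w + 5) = w^4 + 13*w^3 + 60*w^2 + 116*w + 80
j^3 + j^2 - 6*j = j*(j - 2)*(j + 3)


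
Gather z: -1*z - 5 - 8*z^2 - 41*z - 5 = -8*z^2 - 42*z - 10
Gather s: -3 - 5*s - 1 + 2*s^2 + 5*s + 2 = 2*s^2 - 2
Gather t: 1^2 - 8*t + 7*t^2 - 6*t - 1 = 7*t^2 - 14*t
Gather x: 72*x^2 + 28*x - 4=72*x^2 + 28*x - 4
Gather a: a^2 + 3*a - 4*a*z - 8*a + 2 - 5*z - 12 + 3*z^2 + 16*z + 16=a^2 + a*(-4*z - 5) + 3*z^2 + 11*z + 6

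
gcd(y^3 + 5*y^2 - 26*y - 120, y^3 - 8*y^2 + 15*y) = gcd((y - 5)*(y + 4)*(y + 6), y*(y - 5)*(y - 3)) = y - 5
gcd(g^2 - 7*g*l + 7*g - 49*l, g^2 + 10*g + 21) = g + 7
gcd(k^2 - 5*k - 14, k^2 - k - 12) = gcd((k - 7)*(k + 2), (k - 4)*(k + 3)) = 1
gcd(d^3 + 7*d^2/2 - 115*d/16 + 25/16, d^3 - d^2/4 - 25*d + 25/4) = d^2 + 19*d/4 - 5/4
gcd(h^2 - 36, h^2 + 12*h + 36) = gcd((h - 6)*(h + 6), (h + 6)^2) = h + 6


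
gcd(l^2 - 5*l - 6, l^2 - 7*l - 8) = l + 1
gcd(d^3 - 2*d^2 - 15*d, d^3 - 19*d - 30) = d^2 - 2*d - 15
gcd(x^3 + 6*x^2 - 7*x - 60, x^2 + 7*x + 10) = x + 5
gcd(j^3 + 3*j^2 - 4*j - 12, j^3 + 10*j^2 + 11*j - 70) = j - 2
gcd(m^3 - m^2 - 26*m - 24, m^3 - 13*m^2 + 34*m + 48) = m^2 - 5*m - 6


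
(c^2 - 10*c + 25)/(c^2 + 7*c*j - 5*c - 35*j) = (c - 5)/(c + 7*j)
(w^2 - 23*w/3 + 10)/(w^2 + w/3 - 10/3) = (w - 6)/(w + 2)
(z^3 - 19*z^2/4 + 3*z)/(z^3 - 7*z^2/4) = (4*z^2 - 19*z + 12)/(z*(4*z - 7))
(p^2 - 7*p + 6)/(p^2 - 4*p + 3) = (p - 6)/(p - 3)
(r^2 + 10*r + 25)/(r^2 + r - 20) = (r + 5)/(r - 4)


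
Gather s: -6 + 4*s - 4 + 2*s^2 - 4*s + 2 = 2*s^2 - 8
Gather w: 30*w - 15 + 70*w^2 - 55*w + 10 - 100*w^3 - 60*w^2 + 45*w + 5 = -100*w^3 + 10*w^2 + 20*w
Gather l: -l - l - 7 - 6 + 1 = -2*l - 12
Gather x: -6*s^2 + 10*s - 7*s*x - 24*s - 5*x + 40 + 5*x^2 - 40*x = -6*s^2 - 14*s + 5*x^2 + x*(-7*s - 45) + 40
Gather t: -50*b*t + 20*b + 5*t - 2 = 20*b + t*(5 - 50*b) - 2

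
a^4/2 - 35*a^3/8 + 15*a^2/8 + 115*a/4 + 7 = (a/2 + 1)*(a - 7)*(a - 4)*(a + 1/4)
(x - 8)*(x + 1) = x^2 - 7*x - 8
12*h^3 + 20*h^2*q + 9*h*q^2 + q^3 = (h + q)*(2*h + q)*(6*h + q)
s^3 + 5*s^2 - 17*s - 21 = (s - 3)*(s + 1)*(s + 7)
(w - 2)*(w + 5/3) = w^2 - w/3 - 10/3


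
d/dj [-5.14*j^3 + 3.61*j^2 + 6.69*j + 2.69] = -15.42*j^2 + 7.22*j + 6.69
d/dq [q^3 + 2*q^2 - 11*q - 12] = 3*q^2 + 4*q - 11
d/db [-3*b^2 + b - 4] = 1 - 6*b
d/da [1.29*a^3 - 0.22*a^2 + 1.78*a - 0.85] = 3.87*a^2 - 0.44*a + 1.78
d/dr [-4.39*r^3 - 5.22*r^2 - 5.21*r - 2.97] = -13.17*r^2 - 10.44*r - 5.21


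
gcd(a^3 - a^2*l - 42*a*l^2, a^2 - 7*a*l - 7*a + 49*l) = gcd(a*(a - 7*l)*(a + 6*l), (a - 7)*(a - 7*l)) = a - 7*l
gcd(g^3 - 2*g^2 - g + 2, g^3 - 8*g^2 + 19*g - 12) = g - 1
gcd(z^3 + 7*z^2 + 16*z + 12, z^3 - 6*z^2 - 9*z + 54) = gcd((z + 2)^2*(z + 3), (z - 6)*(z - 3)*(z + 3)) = z + 3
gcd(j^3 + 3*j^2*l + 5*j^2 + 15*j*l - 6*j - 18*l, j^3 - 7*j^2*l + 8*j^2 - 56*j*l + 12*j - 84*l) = j + 6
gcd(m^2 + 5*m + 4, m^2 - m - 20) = m + 4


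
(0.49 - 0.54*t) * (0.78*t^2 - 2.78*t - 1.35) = -0.4212*t^3 + 1.8834*t^2 - 0.6332*t - 0.6615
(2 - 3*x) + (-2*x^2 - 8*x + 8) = -2*x^2 - 11*x + 10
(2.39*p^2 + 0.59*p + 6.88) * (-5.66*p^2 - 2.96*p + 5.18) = -13.5274*p^4 - 10.4138*p^3 - 28.307*p^2 - 17.3086*p + 35.6384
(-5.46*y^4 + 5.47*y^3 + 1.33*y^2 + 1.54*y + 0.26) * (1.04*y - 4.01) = -5.6784*y^5 + 27.5834*y^4 - 20.5515*y^3 - 3.7317*y^2 - 5.905*y - 1.0426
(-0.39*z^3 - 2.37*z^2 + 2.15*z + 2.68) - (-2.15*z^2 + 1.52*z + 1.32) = -0.39*z^3 - 0.22*z^2 + 0.63*z + 1.36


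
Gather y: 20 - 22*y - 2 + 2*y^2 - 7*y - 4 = 2*y^2 - 29*y + 14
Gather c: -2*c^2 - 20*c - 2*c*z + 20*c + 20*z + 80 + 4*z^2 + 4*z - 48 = -2*c^2 - 2*c*z + 4*z^2 + 24*z + 32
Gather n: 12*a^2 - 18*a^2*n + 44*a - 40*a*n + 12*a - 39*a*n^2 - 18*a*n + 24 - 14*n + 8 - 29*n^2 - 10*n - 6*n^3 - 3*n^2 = 12*a^2 + 56*a - 6*n^3 + n^2*(-39*a - 32) + n*(-18*a^2 - 58*a - 24) + 32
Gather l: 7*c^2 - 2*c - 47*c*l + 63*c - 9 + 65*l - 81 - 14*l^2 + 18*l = 7*c^2 + 61*c - 14*l^2 + l*(83 - 47*c) - 90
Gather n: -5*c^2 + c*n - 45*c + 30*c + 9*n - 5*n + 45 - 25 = -5*c^2 - 15*c + n*(c + 4) + 20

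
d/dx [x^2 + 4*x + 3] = 2*x + 4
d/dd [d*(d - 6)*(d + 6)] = 3*d^2 - 36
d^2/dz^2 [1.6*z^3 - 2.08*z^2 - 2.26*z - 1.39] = 9.6*z - 4.16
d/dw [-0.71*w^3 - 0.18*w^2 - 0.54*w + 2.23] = -2.13*w^2 - 0.36*w - 0.54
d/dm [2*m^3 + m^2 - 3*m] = 6*m^2 + 2*m - 3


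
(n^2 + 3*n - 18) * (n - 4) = n^3 - n^2 - 30*n + 72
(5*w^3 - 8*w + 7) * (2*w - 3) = 10*w^4 - 15*w^3 - 16*w^2 + 38*w - 21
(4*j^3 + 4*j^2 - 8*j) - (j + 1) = 4*j^3 + 4*j^2 - 9*j - 1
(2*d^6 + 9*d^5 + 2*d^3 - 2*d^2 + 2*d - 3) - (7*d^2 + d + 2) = 2*d^6 + 9*d^5 + 2*d^3 - 9*d^2 + d - 5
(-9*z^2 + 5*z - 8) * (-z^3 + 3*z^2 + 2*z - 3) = 9*z^5 - 32*z^4 + 5*z^3 + 13*z^2 - 31*z + 24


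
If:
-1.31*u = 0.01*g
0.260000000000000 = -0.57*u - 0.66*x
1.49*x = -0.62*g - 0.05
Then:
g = 0.85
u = -0.01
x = -0.39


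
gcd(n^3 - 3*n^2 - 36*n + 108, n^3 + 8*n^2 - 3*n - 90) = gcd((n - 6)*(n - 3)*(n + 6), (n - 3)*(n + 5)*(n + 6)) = n^2 + 3*n - 18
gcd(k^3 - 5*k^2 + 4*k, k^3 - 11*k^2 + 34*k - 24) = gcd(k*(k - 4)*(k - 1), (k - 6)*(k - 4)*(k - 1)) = k^2 - 5*k + 4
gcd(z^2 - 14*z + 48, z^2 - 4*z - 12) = z - 6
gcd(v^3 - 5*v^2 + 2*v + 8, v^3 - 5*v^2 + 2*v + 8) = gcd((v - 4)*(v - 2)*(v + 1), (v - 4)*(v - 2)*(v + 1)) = v^3 - 5*v^2 + 2*v + 8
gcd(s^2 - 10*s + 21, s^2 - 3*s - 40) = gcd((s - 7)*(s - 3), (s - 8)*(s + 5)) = 1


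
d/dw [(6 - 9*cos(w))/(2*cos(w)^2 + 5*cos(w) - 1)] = 3*(-6*cos(w)^2 + 8*cos(w) + 7)*sin(w)/(5*cos(w) + cos(2*w))^2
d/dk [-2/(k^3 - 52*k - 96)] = 2*(3*k^2 - 52)/(-k^3 + 52*k + 96)^2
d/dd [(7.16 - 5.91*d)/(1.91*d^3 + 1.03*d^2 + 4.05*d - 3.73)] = (22.5762*d^3 - 34.9395*d^2 - 14.7496*d - 6.9537)/(3.6481*d^6 + 3.9346*d^5 + 16.5319*d^4 - 5.9056*d^3 + 8.7187*d^2 - 30.213*d + 13.9129)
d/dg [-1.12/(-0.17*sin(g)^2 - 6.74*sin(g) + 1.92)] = -(0.3808*sin(g) + 7.5488)*cos(g)/(0.17*sin(g)^2 + 6.74*sin(g) - 1.92)^2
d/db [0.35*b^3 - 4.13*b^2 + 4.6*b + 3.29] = 1.05*b^2 - 8.26*b + 4.6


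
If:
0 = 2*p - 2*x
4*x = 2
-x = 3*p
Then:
No Solution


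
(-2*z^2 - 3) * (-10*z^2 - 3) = 20*z^4 + 36*z^2 + 9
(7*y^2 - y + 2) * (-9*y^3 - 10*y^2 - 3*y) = -63*y^5 - 61*y^4 - 29*y^3 - 17*y^2 - 6*y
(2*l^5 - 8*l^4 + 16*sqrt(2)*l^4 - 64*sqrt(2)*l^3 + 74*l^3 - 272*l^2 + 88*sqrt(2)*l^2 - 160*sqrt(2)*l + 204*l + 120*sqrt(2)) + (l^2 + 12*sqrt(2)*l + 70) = 2*l^5 - 8*l^4 + 16*sqrt(2)*l^4 - 64*sqrt(2)*l^3 + 74*l^3 - 271*l^2 + 88*sqrt(2)*l^2 - 148*sqrt(2)*l + 204*l + 70 + 120*sqrt(2)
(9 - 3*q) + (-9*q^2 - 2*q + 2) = -9*q^2 - 5*q + 11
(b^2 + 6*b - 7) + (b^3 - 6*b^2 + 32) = b^3 - 5*b^2 + 6*b + 25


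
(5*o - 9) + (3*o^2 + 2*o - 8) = 3*o^2 + 7*o - 17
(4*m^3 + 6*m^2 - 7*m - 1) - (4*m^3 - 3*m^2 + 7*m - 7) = 9*m^2 - 14*m + 6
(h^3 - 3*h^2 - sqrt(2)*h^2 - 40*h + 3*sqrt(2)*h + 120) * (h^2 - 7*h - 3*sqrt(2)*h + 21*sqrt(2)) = h^5 - 10*h^4 - 4*sqrt(2)*h^4 - 13*h^3 + 40*sqrt(2)*h^3 + 36*sqrt(2)*h^2 + 340*h^2 - 1200*sqrt(2)*h - 714*h + 2520*sqrt(2)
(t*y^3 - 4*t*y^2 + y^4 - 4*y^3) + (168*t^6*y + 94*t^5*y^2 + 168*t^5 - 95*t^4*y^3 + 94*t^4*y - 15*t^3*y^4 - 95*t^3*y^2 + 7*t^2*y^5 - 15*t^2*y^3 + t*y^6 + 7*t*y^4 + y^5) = 168*t^6*y + 94*t^5*y^2 + 168*t^5 - 95*t^4*y^3 + 94*t^4*y - 15*t^3*y^4 - 95*t^3*y^2 + 7*t^2*y^5 - 15*t^2*y^3 + t*y^6 + 7*t*y^4 + t*y^3 - 4*t*y^2 + y^5 + y^4 - 4*y^3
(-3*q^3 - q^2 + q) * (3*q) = -9*q^4 - 3*q^3 + 3*q^2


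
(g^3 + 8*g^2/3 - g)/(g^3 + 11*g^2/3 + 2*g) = (3*g - 1)/(3*g + 2)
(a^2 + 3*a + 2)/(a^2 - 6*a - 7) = (a + 2)/(a - 7)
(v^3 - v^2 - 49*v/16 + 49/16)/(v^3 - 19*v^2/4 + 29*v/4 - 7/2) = (v + 7/4)/(v - 2)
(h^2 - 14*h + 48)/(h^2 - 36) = (h - 8)/(h + 6)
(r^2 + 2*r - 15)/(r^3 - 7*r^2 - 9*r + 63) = (r + 5)/(r^2 - 4*r - 21)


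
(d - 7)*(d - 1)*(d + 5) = d^3 - 3*d^2 - 33*d + 35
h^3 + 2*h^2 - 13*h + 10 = (h - 2)*(h - 1)*(h + 5)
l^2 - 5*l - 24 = (l - 8)*(l + 3)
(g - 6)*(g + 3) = g^2 - 3*g - 18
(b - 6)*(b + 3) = b^2 - 3*b - 18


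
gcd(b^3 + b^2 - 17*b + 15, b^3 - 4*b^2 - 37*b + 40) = b^2 + 4*b - 5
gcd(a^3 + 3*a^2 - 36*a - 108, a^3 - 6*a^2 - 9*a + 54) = a^2 - 3*a - 18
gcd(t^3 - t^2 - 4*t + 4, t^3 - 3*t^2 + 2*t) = t^2 - 3*t + 2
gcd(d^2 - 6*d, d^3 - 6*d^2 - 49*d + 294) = d - 6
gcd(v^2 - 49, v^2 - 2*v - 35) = v - 7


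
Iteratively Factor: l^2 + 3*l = (l + 3)*(l)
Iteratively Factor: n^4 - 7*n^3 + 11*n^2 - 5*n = (n)*(n^3 - 7*n^2 + 11*n - 5) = n*(n - 1)*(n^2 - 6*n + 5) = n*(n - 1)^2*(n - 5)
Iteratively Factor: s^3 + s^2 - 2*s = (s)*(s^2 + s - 2) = s*(s + 2)*(s - 1)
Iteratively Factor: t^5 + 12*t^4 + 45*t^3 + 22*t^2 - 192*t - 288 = (t + 4)*(t^4 + 8*t^3 + 13*t^2 - 30*t - 72) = (t + 4)^2*(t^3 + 4*t^2 - 3*t - 18) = (t - 2)*(t + 4)^2*(t^2 + 6*t + 9) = (t - 2)*(t + 3)*(t + 4)^2*(t + 3)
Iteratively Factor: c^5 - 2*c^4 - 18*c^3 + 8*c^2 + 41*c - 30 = (c + 2)*(c^4 - 4*c^3 - 10*c^2 + 28*c - 15) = (c - 1)*(c + 2)*(c^3 - 3*c^2 - 13*c + 15) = (c - 1)^2*(c + 2)*(c^2 - 2*c - 15) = (c - 1)^2*(c + 2)*(c + 3)*(c - 5)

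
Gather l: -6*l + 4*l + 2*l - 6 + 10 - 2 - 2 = 0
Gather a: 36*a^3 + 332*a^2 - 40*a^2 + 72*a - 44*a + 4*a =36*a^3 + 292*a^2 + 32*a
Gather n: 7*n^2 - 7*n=7*n^2 - 7*n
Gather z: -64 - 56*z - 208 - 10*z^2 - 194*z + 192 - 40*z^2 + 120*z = -50*z^2 - 130*z - 80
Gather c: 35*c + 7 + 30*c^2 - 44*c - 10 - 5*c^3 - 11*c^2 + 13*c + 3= -5*c^3 + 19*c^2 + 4*c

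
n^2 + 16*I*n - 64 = (n + 8*I)^2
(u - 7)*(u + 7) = u^2 - 49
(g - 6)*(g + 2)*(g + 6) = g^3 + 2*g^2 - 36*g - 72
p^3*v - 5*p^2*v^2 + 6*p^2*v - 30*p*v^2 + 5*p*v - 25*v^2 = (p + 5)*(p - 5*v)*(p*v + v)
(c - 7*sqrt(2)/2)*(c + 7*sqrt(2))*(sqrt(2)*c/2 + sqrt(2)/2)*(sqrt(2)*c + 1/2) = c^4 + c^3 + 15*sqrt(2)*c^3/4 - 189*c^2/4 + 15*sqrt(2)*c^2/4 - 189*c/4 - 49*sqrt(2)*c/4 - 49*sqrt(2)/4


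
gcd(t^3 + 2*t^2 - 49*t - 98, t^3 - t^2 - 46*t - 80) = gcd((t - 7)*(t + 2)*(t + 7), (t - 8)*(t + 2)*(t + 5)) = t + 2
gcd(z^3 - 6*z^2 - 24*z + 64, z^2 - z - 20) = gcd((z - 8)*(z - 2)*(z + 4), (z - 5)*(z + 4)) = z + 4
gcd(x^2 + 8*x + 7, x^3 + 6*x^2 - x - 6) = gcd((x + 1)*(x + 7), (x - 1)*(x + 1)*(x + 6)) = x + 1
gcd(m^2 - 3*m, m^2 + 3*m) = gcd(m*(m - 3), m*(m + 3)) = m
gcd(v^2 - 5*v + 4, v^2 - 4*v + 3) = v - 1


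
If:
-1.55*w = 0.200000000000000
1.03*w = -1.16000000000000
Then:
No Solution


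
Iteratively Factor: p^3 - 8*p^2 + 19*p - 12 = (p - 4)*(p^2 - 4*p + 3) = (p - 4)*(p - 1)*(p - 3)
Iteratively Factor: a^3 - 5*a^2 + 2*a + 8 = (a - 2)*(a^2 - 3*a - 4) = (a - 4)*(a - 2)*(a + 1)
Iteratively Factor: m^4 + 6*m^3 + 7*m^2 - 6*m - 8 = (m + 4)*(m^3 + 2*m^2 - m - 2) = (m + 1)*(m + 4)*(m^2 + m - 2) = (m + 1)*(m + 2)*(m + 4)*(m - 1)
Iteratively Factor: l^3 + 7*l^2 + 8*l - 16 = (l + 4)*(l^2 + 3*l - 4) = (l + 4)^2*(l - 1)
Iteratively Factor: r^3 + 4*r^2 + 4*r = (r + 2)*(r^2 + 2*r) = r*(r + 2)*(r + 2)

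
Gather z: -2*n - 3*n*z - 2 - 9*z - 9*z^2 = -2*n - 9*z^2 + z*(-3*n - 9) - 2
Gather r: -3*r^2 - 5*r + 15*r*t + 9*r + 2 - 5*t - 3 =-3*r^2 + r*(15*t + 4) - 5*t - 1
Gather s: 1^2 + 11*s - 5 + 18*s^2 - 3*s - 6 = 18*s^2 + 8*s - 10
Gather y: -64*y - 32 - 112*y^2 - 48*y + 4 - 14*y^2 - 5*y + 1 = -126*y^2 - 117*y - 27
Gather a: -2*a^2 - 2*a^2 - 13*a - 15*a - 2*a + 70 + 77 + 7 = -4*a^2 - 30*a + 154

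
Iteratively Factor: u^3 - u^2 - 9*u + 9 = (u - 3)*(u^2 + 2*u - 3) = (u - 3)*(u - 1)*(u + 3)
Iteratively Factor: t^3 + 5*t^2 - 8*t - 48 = (t + 4)*(t^2 + t - 12) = (t + 4)^2*(t - 3)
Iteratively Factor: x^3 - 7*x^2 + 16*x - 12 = (x - 2)*(x^2 - 5*x + 6) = (x - 3)*(x - 2)*(x - 2)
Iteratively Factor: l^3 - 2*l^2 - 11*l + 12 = (l - 1)*(l^2 - l - 12) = (l - 4)*(l - 1)*(l + 3)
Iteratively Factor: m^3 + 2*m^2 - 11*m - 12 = (m - 3)*(m^2 + 5*m + 4) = (m - 3)*(m + 4)*(m + 1)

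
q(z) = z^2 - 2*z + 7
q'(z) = 2*z - 2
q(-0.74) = 9.03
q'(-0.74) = -3.48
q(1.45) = 6.20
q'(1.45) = 0.90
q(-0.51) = 8.28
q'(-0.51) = -3.02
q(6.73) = 38.83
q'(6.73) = 11.46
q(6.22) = 33.25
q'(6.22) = 10.44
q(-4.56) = 36.91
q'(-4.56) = -11.12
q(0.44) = 6.31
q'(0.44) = -1.12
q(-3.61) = 27.25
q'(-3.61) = -9.22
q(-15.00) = 262.00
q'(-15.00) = -32.00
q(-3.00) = 22.00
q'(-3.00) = -8.00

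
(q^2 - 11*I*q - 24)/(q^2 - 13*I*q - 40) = (q - 3*I)/(q - 5*I)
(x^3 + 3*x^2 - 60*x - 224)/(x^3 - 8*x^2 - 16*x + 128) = (x + 7)/(x - 4)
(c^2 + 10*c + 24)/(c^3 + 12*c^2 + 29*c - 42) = (c + 4)/(c^2 + 6*c - 7)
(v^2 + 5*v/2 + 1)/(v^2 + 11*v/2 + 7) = (2*v + 1)/(2*v + 7)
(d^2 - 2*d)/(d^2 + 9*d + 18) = d*(d - 2)/(d^2 + 9*d + 18)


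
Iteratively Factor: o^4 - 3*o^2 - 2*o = (o + 1)*(o^3 - o^2 - 2*o) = (o - 2)*(o + 1)*(o^2 + o) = (o - 2)*(o + 1)^2*(o)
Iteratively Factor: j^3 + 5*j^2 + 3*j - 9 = (j + 3)*(j^2 + 2*j - 3) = (j + 3)^2*(j - 1)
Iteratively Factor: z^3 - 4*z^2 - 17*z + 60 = (z - 3)*(z^2 - z - 20) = (z - 5)*(z - 3)*(z + 4)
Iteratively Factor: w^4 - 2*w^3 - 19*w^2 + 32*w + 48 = (w - 4)*(w^3 + 2*w^2 - 11*w - 12) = (w - 4)*(w + 4)*(w^2 - 2*w - 3) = (w - 4)*(w + 1)*(w + 4)*(w - 3)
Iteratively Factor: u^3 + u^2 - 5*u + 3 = (u + 3)*(u^2 - 2*u + 1) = (u - 1)*(u + 3)*(u - 1)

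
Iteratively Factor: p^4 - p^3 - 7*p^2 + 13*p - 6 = (p + 3)*(p^3 - 4*p^2 + 5*p - 2) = (p - 2)*(p + 3)*(p^2 - 2*p + 1) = (p - 2)*(p - 1)*(p + 3)*(p - 1)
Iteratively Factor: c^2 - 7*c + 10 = (c - 5)*(c - 2)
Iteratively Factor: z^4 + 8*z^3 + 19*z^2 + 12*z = (z + 1)*(z^3 + 7*z^2 + 12*z) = (z + 1)*(z + 3)*(z^2 + 4*z) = z*(z + 1)*(z + 3)*(z + 4)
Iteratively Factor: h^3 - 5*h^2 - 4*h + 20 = (h - 2)*(h^2 - 3*h - 10) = (h - 5)*(h - 2)*(h + 2)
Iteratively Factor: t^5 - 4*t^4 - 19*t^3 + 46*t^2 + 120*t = (t + 2)*(t^4 - 6*t^3 - 7*t^2 + 60*t) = (t + 2)*(t + 3)*(t^3 - 9*t^2 + 20*t) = (t - 5)*(t + 2)*(t + 3)*(t^2 - 4*t) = t*(t - 5)*(t + 2)*(t + 3)*(t - 4)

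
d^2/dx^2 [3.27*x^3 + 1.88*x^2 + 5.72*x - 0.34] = 19.62*x + 3.76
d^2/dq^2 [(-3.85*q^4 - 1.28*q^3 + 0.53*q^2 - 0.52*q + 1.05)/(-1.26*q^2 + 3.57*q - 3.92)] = (12.22452*q^6 - 103.90842*q^5 + 408.50271*q^4 - 845.189436*q^3 + 608.155464*q^2 + 130.942308*q - 18.126178)/(2.000376*q^6 - 17.003196*q^5 + 66.845898*q^4 - 151.296957*q^3 + 207.965016*q^2 - 164.574144*q + 60.236288)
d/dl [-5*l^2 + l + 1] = 1 - 10*l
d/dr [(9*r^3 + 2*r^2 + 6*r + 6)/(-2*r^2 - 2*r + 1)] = (-18*r^4 - 36*r^3 + 35*r^2 + 28*r + 18)/(4*r^4 + 8*r^3 - 4*r + 1)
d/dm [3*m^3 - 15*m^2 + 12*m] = 9*m^2 - 30*m + 12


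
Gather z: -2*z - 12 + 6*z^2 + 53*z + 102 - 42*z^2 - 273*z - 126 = -36*z^2 - 222*z - 36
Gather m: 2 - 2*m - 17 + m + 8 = -m - 7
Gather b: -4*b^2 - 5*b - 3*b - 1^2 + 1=-4*b^2 - 8*b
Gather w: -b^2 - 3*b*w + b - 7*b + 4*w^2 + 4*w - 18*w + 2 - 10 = -b^2 - 6*b + 4*w^2 + w*(-3*b - 14) - 8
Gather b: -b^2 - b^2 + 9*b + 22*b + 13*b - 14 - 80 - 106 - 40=-2*b^2 + 44*b - 240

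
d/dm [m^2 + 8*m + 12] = 2*m + 8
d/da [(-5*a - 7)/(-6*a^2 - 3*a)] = (-10*a^2 - 28*a - 7)/(3*a^2*(4*a^2 + 4*a + 1))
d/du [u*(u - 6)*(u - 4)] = 3*u^2 - 20*u + 24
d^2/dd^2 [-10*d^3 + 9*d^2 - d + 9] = 18 - 60*d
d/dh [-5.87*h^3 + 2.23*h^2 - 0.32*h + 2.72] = -17.61*h^2 + 4.46*h - 0.32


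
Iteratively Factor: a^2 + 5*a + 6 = (a + 2)*(a + 3)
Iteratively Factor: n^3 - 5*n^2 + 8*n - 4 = (n - 1)*(n^2 - 4*n + 4) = (n - 2)*(n - 1)*(n - 2)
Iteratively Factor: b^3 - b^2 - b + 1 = (b - 1)*(b^2 - 1) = (b - 1)^2*(b + 1)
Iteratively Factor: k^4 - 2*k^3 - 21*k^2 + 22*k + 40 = (k - 2)*(k^3 - 21*k - 20) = (k - 2)*(k + 4)*(k^2 - 4*k - 5) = (k - 5)*(k - 2)*(k + 4)*(k + 1)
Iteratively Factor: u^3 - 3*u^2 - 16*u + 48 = (u - 4)*(u^2 + u - 12) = (u - 4)*(u - 3)*(u + 4)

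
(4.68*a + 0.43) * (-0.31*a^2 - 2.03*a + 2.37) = -1.4508*a^3 - 9.6337*a^2 + 10.2187*a + 1.0191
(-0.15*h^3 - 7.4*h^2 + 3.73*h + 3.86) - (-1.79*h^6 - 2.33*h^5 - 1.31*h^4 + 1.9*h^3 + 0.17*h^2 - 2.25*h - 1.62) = 1.79*h^6 + 2.33*h^5 + 1.31*h^4 - 2.05*h^3 - 7.57*h^2 + 5.98*h + 5.48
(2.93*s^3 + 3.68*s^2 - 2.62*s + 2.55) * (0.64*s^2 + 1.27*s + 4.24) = 1.8752*s^5 + 6.0763*s^4 + 15.42*s^3 + 13.9078*s^2 - 7.8703*s + 10.812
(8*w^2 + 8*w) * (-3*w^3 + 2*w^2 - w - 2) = -24*w^5 - 8*w^4 + 8*w^3 - 24*w^2 - 16*w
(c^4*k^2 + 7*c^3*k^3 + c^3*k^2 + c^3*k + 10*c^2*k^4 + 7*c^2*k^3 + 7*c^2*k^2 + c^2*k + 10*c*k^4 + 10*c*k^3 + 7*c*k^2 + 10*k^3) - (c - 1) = c^4*k^2 + 7*c^3*k^3 + c^3*k^2 + c^3*k + 10*c^2*k^4 + 7*c^2*k^3 + 7*c^2*k^2 + c^2*k + 10*c*k^4 + 10*c*k^3 + 7*c*k^2 - c + 10*k^3 + 1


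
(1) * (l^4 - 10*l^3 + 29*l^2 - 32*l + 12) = l^4 - 10*l^3 + 29*l^2 - 32*l + 12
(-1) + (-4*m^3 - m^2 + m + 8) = -4*m^3 - m^2 + m + 7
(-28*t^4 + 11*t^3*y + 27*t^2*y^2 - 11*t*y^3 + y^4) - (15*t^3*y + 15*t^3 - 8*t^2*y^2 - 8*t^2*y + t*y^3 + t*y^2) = -28*t^4 - 4*t^3*y - 15*t^3 + 35*t^2*y^2 + 8*t^2*y - 12*t*y^3 - t*y^2 + y^4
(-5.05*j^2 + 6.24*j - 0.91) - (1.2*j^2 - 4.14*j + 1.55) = -6.25*j^2 + 10.38*j - 2.46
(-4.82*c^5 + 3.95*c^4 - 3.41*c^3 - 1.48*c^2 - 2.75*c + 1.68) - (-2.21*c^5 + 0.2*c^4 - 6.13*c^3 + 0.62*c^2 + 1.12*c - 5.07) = -2.61*c^5 + 3.75*c^4 + 2.72*c^3 - 2.1*c^2 - 3.87*c + 6.75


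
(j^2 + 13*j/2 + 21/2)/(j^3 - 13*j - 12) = (j + 7/2)/(j^2 - 3*j - 4)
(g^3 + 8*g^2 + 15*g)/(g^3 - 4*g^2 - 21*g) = (g + 5)/(g - 7)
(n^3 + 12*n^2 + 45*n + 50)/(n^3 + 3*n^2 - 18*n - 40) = (n + 5)/(n - 4)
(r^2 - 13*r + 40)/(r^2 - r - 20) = (r - 8)/(r + 4)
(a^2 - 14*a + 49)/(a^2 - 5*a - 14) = (a - 7)/(a + 2)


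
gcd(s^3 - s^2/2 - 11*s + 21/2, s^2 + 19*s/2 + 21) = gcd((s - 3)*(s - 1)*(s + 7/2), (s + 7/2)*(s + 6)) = s + 7/2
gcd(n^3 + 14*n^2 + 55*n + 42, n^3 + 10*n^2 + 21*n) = n + 7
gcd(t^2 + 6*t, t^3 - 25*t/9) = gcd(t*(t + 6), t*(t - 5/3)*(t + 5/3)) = t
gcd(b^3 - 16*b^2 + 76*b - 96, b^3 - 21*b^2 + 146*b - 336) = b^2 - 14*b + 48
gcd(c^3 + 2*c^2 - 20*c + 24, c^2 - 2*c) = c - 2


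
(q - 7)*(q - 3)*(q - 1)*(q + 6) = q^4 - 5*q^3 - 35*q^2 + 165*q - 126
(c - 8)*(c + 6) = c^2 - 2*c - 48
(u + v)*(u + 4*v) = u^2 + 5*u*v + 4*v^2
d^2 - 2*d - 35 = (d - 7)*(d + 5)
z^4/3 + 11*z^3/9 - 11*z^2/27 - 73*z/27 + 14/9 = (z/3 + 1)*(z - 1)*(z - 2/3)*(z + 7/3)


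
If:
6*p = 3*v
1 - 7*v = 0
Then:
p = 1/14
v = 1/7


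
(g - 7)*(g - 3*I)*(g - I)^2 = g^4 - 7*g^3 - 5*I*g^3 - 7*g^2 + 35*I*g^2 + 49*g + 3*I*g - 21*I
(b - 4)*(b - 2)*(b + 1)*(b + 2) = b^4 - 3*b^3 - 8*b^2 + 12*b + 16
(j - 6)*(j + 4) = j^2 - 2*j - 24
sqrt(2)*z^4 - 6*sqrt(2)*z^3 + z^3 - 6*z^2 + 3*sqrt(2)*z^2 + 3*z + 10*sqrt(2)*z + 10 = (z - 5)*(z - 2)*(z + sqrt(2)/2)*(sqrt(2)*z + sqrt(2))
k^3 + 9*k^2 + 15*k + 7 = (k + 1)^2*(k + 7)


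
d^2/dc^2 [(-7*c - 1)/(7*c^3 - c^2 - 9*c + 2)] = 2*(-(7*c + 1)*(-21*c^2 + 2*c + 9)^2 + (147*c^2 - 14*c + (7*c + 1)*(21*c - 1) - 63)*(7*c^3 - c^2 - 9*c + 2))/(7*c^3 - c^2 - 9*c + 2)^3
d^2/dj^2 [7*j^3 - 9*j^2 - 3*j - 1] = 42*j - 18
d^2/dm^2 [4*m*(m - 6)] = 8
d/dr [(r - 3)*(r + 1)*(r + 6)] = 3*r^2 + 8*r - 15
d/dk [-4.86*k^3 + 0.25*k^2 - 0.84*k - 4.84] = -14.58*k^2 + 0.5*k - 0.84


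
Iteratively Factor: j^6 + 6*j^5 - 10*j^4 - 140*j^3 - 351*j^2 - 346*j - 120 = (j - 5)*(j^5 + 11*j^4 + 45*j^3 + 85*j^2 + 74*j + 24) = (j - 5)*(j + 4)*(j^4 + 7*j^3 + 17*j^2 + 17*j + 6) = (j - 5)*(j + 1)*(j + 4)*(j^3 + 6*j^2 + 11*j + 6) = (j - 5)*(j + 1)*(j + 3)*(j + 4)*(j^2 + 3*j + 2) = (j - 5)*(j + 1)^2*(j + 3)*(j + 4)*(j + 2)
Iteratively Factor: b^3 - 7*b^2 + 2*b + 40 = (b - 5)*(b^2 - 2*b - 8) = (b - 5)*(b - 4)*(b + 2)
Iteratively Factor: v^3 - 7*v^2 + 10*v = (v)*(v^2 - 7*v + 10) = v*(v - 2)*(v - 5)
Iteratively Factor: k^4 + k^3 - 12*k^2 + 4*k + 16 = (k - 2)*(k^3 + 3*k^2 - 6*k - 8) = (k - 2)*(k + 4)*(k^2 - k - 2) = (k - 2)^2*(k + 4)*(k + 1)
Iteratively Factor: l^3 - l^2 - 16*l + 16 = (l + 4)*(l^2 - 5*l + 4) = (l - 1)*(l + 4)*(l - 4)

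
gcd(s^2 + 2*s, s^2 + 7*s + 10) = s + 2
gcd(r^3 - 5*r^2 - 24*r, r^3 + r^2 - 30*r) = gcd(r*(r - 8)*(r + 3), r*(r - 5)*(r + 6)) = r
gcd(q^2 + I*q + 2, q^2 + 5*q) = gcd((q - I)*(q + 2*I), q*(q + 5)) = 1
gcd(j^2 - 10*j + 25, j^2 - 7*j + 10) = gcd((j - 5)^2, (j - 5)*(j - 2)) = j - 5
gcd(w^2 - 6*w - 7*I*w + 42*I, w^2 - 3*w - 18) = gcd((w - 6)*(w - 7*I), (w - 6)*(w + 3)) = w - 6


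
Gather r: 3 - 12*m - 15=-12*m - 12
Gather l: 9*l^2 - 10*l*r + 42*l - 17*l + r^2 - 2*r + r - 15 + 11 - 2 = 9*l^2 + l*(25 - 10*r) + r^2 - r - 6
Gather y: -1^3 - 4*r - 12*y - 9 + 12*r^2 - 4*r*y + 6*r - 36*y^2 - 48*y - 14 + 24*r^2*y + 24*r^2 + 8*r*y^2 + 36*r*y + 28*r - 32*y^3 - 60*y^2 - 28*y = 36*r^2 + 30*r - 32*y^3 + y^2*(8*r - 96) + y*(24*r^2 + 32*r - 88) - 24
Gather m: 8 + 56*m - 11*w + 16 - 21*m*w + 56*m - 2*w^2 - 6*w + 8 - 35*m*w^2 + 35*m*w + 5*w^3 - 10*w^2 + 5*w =m*(-35*w^2 + 14*w + 112) + 5*w^3 - 12*w^2 - 12*w + 32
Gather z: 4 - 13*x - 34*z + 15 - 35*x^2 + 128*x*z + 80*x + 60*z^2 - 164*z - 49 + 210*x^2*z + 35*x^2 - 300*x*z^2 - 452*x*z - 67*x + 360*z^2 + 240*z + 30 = z^2*(420 - 300*x) + z*(210*x^2 - 324*x + 42)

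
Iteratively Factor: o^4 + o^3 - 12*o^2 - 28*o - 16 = (o + 1)*(o^3 - 12*o - 16) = (o - 4)*(o + 1)*(o^2 + 4*o + 4) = (o - 4)*(o + 1)*(o + 2)*(o + 2)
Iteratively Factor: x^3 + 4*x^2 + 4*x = (x + 2)*(x^2 + 2*x) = (x + 2)^2*(x)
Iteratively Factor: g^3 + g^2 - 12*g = (g + 4)*(g^2 - 3*g) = (g - 3)*(g + 4)*(g)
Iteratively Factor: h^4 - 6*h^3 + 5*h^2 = (h - 1)*(h^3 - 5*h^2) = h*(h - 1)*(h^2 - 5*h) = h*(h - 5)*(h - 1)*(h)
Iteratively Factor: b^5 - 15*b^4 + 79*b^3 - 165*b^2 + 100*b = (b - 5)*(b^4 - 10*b^3 + 29*b^2 - 20*b) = b*(b - 5)*(b^3 - 10*b^2 + 29*b - 20) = b*(b - 5)*(b - 1)*(b^2 - 9*b + 20) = b*(b - 5)*(b - 4)*(b - 1)*(b - 5)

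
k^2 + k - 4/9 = (k - 1/3)*(k + 4/3)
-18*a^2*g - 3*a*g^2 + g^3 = g*(-6*a + g)*(3*a + g)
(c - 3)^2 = c^2 - 6*c + 9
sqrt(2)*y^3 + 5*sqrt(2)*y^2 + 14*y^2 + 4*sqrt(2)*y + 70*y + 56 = (y + 4)*(y + 7*sqrt(2))*(sqrt(2)*y + sqrt(2))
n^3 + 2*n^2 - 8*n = n*(n - 2)*(n + 4)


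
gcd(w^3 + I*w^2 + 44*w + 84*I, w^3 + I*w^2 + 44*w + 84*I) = w^3 + I*w^2 + 44*w + 84*I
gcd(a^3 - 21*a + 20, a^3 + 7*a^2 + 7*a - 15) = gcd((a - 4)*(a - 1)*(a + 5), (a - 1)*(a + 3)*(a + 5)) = a^2 + 4*a - 5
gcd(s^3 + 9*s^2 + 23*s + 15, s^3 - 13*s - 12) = s^2 + 4*s + 3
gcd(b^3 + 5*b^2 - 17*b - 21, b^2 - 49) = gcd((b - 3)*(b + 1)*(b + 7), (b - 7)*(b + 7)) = b + 7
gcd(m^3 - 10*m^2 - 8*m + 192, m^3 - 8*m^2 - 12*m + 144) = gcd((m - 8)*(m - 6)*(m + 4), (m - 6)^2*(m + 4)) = m^2 - 2*m - 24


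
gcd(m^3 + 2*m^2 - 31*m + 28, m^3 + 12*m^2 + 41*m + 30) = 1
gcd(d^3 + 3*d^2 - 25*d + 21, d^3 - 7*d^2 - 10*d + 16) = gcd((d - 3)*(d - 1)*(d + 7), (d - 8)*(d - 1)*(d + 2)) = d - 1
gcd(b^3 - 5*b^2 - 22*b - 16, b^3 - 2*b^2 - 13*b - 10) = b^2 + 3*b + 2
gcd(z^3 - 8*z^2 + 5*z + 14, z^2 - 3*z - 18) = 1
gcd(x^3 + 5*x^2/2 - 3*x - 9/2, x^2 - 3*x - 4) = x + 1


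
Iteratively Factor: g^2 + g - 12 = (g + 4)*(g - 3)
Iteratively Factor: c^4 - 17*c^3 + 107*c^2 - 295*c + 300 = (c - 4)*(c^3 - 13*c^2 + 55*c - 75) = (c - 4)*(c - 3)*(c^2 - 10*c + 25) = (c - 5)*(c - 4)*(c - 3)*(c - 5)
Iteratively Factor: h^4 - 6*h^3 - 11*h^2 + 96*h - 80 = (h + 4)*(h^3 - 10*h^2 + 29*h - 20) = (h - 5)*(h + 4)*(h^2 - 5*h + 4) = (h - 5)*(h - 1)*(h + 4)*(h - 4)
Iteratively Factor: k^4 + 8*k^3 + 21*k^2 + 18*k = (k + 3)*(k^3 + 5*k^2 + 6*k) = (k + 3)^2*(k^2 + 2*k) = (k + 2)*(k + 3)^2*(k)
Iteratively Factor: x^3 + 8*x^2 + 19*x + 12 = (x + 3)*(x^2 + 5*x + 4) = (x + 3)*(x + 4)*(x + 1)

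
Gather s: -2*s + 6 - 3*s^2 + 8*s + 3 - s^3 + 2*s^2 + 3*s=-s^3 - s^2 + 9*s + 9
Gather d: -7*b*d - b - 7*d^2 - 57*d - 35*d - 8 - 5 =-b - 7*d^2 + d*(-7*b - 92) - 13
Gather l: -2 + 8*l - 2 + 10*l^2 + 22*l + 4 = 10*l^2 + 30*l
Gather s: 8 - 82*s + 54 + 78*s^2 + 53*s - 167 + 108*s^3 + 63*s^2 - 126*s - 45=108*s^3 + 141*s^2 - 155*s - 150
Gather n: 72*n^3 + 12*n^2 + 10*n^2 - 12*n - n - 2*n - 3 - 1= 72*n^3 + 22*n^2 - 15*n - 4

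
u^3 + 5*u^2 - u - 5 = (u - 1)*(u + 1)*(u + 5)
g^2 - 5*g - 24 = (g - 8)*(g + 3)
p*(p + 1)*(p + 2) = p^3 + 3*p^2 + 2*p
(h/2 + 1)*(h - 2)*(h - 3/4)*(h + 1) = h^4/2 + h^3/8 - 19*h^2/8 - h/2 + 3/2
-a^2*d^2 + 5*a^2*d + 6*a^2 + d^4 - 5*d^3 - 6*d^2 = (-a + d)*(a + d)*(d - 6)*(d + 1)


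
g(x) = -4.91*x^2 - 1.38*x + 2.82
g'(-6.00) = 57.54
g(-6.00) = -165.66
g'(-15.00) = 145.92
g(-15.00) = -1081.23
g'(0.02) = -1.58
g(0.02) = 2.79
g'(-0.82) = 6.67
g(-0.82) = 0.65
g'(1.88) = -19.84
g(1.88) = -17.13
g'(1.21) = -13.26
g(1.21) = -6.04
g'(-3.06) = 28.67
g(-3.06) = -38.93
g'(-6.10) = 58.52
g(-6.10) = -171.46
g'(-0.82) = 6.67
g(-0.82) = 0.65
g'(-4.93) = 47.03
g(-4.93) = -109.71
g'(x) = -9.82*x - 1.38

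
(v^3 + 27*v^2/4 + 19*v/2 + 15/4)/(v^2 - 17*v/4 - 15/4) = (v^2 + 6*v + 5)/(v - 5)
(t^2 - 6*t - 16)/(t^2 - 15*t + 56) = (t + 2)/(t - 7)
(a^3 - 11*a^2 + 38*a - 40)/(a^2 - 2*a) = a - 9 + 20/a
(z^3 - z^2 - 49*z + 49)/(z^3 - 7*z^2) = 1 + 6/z - 7/z^2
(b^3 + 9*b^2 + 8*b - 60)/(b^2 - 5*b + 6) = (b^2 + 11*b + 30)/(b - 3)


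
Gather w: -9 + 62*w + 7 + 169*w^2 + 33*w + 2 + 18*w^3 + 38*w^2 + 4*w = 18*w^3 + 207*w^2 + 99*w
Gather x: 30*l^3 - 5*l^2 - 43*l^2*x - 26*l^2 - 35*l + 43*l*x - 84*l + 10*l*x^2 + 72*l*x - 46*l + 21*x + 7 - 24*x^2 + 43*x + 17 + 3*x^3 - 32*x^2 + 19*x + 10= 30*l^3 - 31*l^2 - 165*l + 3*x^3 + x^2*(10*l - 56) + x*(-43*l^2 + 115*l + 83) + 34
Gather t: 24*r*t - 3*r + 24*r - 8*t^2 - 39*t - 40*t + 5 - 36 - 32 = 21*r - 8*t^2 + t*(24*r - 79) - 63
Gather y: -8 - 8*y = -8*y - 8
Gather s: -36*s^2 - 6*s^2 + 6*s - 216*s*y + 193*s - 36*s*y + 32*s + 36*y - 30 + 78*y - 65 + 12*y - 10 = -42*s^2 + s*(231 - 252*y) + 126*y - 105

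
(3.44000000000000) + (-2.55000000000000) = 0.890000000000000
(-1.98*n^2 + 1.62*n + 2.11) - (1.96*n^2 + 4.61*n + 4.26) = -3.94*n^2 - 2.99*n - 2.15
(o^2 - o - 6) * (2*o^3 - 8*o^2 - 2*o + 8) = 2*o^5 - 10*o^4 - 6*o^3 + 58*o^2 + 4*o - 48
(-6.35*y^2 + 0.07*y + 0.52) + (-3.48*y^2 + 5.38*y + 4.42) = -9.83*y^2 + 5.45*y + 4.94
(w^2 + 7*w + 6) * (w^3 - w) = w^5 + 7*w^4 + 5*w^3 - 7*w^2 - 6*w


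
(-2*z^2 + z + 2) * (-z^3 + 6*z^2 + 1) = 2*z^5 - 13*z^4 + 4*z^3 + 10*z^2 + z + 2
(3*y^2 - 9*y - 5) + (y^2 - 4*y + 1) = 4*y^2 - 13*y - 4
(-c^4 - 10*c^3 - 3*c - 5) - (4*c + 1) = -c^4 - 10*c^3 - 7*c - 6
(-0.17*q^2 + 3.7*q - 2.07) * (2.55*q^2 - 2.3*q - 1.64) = -0.4335*q^4 + 9.826*q^3 - 13.5097*q^2 - 1.307*q + 3.3948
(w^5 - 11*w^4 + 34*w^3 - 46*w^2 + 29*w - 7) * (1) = w^5 - 11*w^4 + 34*w^3 - 46*w^2 + 29*w - 7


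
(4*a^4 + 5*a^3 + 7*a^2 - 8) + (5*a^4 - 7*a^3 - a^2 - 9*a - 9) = 9*a^4 - 2*a^3 + 6*a^2 - 9*a - 17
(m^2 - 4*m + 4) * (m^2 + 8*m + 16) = m^4 + 4*m^3 - 12*m^2 - 32*m + 64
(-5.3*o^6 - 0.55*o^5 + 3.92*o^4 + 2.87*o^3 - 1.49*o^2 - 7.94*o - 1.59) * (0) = 0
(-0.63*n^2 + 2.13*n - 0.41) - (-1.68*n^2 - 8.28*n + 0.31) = 1.05*n^2 + 10.41*n - 0.72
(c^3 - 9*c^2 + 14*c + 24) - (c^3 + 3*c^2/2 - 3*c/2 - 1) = -21*c^2/2 + 31*c/2 + 25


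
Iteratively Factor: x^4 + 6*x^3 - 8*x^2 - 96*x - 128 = (x + 2)*(x^3 + 4*x^2 - 16*x - 64) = (x + 2)*(x + 4)*(x^2 - 16) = (x - 4)*(x + 2)*(x + 4)*(x + 4)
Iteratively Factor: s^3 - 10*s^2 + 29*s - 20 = (s - 5)*(s^2 - 5*s + 4) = (s - 5)*(s - 1)*(s - 4)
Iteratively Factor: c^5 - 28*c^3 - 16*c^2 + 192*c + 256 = (c + 4)*(c^4 - 4*c^3 - 12*c^2 + 32*c + 64) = (c + 2)*(c + 4)*(c^3 - 6*c^2 + 32) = (c - 4)*(c + 2)*(c + 4)*(c^2 - 2*c - 8) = (c - 4)*(c + 2)^2*(c + 4)*(c - 4)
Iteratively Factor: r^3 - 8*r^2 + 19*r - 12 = (r - 3)*(r^2 - 5*r + 4) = (r - 4)*(r - 3)*(r - 1)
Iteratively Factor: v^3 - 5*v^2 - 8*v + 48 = (v + 3)*(v^2 - 8*v + 16) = (v - 4)*(v + 3)*(v - 4)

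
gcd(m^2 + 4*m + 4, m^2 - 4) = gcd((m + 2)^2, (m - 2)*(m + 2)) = m + 2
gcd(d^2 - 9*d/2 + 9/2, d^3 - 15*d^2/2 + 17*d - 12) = d - 3/2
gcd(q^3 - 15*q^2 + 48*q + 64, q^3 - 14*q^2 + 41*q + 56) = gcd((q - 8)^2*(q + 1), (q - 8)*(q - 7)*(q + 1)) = q^2 - 7*q - 8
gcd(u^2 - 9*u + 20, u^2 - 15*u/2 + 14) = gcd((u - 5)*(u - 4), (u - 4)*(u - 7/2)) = u - 4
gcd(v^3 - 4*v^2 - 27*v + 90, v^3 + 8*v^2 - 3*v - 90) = v^2 + 2*v - 15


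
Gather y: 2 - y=2 - y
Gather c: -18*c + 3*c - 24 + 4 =-15*c - 20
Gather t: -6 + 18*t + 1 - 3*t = 15*t - 5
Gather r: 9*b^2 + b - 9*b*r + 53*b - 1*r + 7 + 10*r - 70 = 9*b^2 + 54*b + r*(9 - 9*b) - 63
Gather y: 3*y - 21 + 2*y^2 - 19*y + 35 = 2*y^2 - 16*y + 14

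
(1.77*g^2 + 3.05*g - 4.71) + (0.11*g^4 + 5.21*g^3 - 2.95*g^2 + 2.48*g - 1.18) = 0.11*g^4 + 5.21*g^3 - 1.18*g^2 + 5.53*g - 5.89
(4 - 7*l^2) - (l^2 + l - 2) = -8*l^2 - l + 6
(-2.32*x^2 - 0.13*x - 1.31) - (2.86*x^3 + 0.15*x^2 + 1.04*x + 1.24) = -2.86*x^3 - 2.47*x^2 - 1.17*x - 2.55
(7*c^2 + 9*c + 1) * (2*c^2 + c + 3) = 14*c^4 + 25*c^3 + 32*c^2 + 28*c + 3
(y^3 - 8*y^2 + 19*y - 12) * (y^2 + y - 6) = y^5 - 7*y^4 + 5*y^3 + 55*y^2 - 126*y + 72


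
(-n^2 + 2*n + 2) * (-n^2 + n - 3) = n^4 - 3*n^3 + 3*n^2 - 4*n - 6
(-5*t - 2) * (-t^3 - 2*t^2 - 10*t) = 5*t^4 + 12*t^3 + 54*t^2 + 20*t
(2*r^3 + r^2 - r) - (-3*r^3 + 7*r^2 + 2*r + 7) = 5*r^3 - 6*r^2 - 3*r - 7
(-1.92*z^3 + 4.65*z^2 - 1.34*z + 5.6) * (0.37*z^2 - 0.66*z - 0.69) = -0.7104*z^5 + 2.9877*z^4 - 2.24*z^3 - 0.2521*z^2 - 2.7714*z - 3.864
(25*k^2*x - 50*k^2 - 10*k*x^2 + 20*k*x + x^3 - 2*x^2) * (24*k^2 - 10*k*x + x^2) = 600*k^4*x - 1200*k^4 - 490*k^3*x^2 + 980*k^3*x + 149*k^2*x^3 - 298*k^2*x^2 - 20*k*x^4 + 40*k*x^3 + x^5 - 2*x^4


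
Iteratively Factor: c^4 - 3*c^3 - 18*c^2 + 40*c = (c - 2)*(c^3 - c^2 - 20*c) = (c - 2)*(c + 4)*(c^2 - 5*c) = c*(c - 2)*(c + 4)*(c - 5)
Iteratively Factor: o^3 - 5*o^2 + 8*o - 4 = (o - 1)*(o^2 - 4*o + 4) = (o - 2)*(o - 1)*(o - 2)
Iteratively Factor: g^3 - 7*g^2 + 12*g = (g)*(g^2 - 7*g + 12) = g*(g - 4)*(g - 3)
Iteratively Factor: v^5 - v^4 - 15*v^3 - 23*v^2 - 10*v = (v - 5)*(v^4 + 4*v^3 + 5*v^2 + 2*v) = (v - 5)*(v + 2)*(v^3 + 2*v^2 + v) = (v - 5)*(v + 1)*(v + 2)*(v^2 + v) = v*(v - 5)*(v + 1)*(v + 2)*(v + 1)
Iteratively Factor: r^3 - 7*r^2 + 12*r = (r - 4)*(r^2 - 3*r) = r*(r - 4)*(r - 3)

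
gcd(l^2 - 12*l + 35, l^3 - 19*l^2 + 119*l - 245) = l^2 - 12*l + 35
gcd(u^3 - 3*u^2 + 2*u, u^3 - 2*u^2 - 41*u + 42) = u - 1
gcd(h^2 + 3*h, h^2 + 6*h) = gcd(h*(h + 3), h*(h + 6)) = h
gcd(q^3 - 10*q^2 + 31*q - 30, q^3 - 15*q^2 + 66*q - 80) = q^2 - 7*q + 10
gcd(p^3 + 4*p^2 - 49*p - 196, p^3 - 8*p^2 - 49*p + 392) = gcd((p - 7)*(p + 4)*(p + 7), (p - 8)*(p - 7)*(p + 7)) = p^2 - 49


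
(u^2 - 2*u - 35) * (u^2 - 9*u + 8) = u^4 - 11*u^3 - 9*u^2 + 299*u - 280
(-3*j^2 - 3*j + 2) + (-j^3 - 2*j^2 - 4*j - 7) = -j^3 - 5*j^2 - 7*j - 5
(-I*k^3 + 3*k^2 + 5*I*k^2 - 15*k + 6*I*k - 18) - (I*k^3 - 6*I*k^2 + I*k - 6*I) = -2*I*k^3 + 3*k^2 + 11*I*k^2 - 15*k + 5*I*k - 18 + 6*I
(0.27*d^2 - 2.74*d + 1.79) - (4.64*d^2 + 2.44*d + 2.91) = -4.37*d^2 - 5.18*d - 1.12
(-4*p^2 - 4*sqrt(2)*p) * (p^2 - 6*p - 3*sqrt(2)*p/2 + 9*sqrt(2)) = -4*p^4 + 2*sqrt(2)*p^3 + 24*p^3 - 12*sqrt(2)*p^2 + 12*p^2 - 72*p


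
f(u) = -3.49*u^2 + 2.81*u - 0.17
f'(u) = 2.81 - 6.98*u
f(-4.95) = -99.59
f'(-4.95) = 37.36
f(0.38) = 0.39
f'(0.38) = 0.16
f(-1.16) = -8.13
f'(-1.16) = 10.91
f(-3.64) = -56.64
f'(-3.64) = 28.22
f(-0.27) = -1.18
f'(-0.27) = 4.69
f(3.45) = -32.02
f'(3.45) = -21.27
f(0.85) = -0.30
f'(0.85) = -3.12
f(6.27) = -119.75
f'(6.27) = -40.95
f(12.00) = -469.01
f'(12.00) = -80.95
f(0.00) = -0.17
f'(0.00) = 2.81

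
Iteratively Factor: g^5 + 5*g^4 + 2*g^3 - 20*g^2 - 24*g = (g - 2)*(g^4 + 7*g^3 + 16*g^2 + 12*g) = (g - 2)*(g + 2)*(g^3 + 5*g^2 + 6*g) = g*(g - 2)*(g + 2)*(g^2 + 5*g + 6) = g*(g - 2)*(g + 2)*(g + 3)*(g + 2)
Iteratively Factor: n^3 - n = (n + 1)*(n^2 - n) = n*(n + 1)*(n - 1)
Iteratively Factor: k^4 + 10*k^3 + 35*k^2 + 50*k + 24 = (k + 1)*(k^3 + 9*k^2 + 26*k + 24) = (k + 1)*(k + 4)*(k^2 + 5*k + 6) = (k + 1)*(k + 3)*(k + 4)*(k + 2)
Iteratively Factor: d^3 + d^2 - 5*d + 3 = (d + 3)*(d^2 - 2*d + 1) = (d - 1)*(d + 3)*(d - 1)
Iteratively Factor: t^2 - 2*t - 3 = (t + 1)*(t - 3)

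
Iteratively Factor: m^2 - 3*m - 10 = (m + 2)*(m - 5)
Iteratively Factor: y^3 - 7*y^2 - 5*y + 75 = (y - 5)*(y^2 - 2*y - 15) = (y - 5)*(y + 3)*(y - 5)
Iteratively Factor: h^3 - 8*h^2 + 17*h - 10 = (h - 1)*(h^2 - 7*h + 10) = (h - 5)*(h - 1)*(h - 2)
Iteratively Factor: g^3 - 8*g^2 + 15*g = (g)*(g^2 - 8*g + 15) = g*(g - 5)*(g - 3)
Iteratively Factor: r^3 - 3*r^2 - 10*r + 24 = (r - 2)*(r^2 - r - 12) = (r - 2)*(r + 3)*(r - 4)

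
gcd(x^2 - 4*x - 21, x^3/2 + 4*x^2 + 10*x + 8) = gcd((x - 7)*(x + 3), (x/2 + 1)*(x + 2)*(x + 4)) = 1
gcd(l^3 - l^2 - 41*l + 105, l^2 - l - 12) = 1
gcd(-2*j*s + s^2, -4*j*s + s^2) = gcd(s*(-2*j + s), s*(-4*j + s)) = s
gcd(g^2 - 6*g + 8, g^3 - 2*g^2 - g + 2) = g - 2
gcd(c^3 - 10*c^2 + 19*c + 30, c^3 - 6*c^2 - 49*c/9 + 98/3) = c - 6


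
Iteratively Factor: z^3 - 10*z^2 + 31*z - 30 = (z - 5)*(z^2 - 5*z + 6) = (z - 5)*(z - 2)*(z - 3)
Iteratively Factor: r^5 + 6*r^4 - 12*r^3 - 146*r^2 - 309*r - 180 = (r + 4)*(r^4 + 2*r^3 - 20*r^2 - 66*r - 45) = (r + 3)*(r + 4)*(r^3 - r^2 - 17*r - 15) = (r - 5)*(r + 3)*(r + 4)*(r^2 + 4*r + 3) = (r - 5)*(r + 3)^2*(r + 4)*(r + 1)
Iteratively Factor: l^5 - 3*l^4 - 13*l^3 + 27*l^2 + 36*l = (l - 3)*(l^4 - 13*l^2 - 12*l) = (l - 3)*(l + 3)*(l^3 - 3*l^2 - 4*l) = l*(l - 3)*(l + 3)*(l^2 - 3*l - 4) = l*(l - 3)*(l + 1)*(l + 3)*(l - 4)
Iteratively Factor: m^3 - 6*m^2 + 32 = (m - 4)*(m^2 - 2*m - 8) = (m - 4)^2*(m + 2)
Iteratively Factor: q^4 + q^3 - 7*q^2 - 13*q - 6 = (q - 3)*(q^3 + 4*q^2 + 5*q + 2) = (q - 3)*(q + 1)*(q^2 + 3*q + 2) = (q - 3)*(q + 1)^2*(q + 2)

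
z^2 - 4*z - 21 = (z - 7)*(z + 3)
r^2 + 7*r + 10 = (r + 2)*(r + 5)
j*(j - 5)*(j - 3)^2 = j^4 - 11*j^3 + 39*j^2 - 45*j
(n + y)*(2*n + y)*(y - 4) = 2*n^2*y - 8*n^2 + 3*n*y^2 - 12*n*y + y^3 - 4*y^2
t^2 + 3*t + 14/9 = (t + 2/3)*(t + 7/3)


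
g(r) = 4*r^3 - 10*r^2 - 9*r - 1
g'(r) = 12*r^2 - 20*r - 9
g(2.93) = -12.60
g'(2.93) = 35.42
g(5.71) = 366.25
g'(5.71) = 268.05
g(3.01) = -9.61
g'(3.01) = 39.52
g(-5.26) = -812.46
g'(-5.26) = 428.21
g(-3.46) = -255.26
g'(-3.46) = 203.86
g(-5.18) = -778.67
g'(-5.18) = 416.59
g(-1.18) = -10.88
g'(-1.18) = 31.31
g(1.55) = -24.08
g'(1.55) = -11.17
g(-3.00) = -172.00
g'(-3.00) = 159.00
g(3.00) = -10.00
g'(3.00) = 39.00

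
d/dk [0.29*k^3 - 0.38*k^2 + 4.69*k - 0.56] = 0.87*k^2 - 0.76*k + 4.69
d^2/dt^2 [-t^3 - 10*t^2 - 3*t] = -6*t - 20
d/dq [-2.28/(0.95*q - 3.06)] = 2.166/(0.95*q - 3.06)^2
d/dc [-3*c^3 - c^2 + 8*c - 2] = -9*c^2 - 2*c + 8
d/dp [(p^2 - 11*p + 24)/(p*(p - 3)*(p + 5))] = (-p^2 + 16*p + 40)/(p^2*(p^2 + 10*p + 25))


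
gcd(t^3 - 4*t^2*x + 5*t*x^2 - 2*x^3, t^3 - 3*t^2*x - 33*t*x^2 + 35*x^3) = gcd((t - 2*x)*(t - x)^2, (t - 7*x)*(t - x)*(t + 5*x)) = -t + x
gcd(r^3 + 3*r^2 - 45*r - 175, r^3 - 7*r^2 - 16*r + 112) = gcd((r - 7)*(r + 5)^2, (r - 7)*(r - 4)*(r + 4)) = r - 7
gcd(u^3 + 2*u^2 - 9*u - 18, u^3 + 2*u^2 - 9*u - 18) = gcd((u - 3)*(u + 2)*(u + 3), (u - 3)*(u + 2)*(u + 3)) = u^3 + 2*u^2 - 9*u - 18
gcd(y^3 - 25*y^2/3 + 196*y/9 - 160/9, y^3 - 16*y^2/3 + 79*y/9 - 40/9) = y^2 - 13*y/3 + 40/9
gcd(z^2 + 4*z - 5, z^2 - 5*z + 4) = z - 1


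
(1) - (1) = 0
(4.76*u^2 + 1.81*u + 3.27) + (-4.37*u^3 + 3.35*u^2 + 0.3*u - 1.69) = -4.37*u^3 + 8.11*u^2 + 2.11*u + 1.58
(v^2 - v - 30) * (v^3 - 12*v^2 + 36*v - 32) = v^5 - 13*v^4 + 18*v^3 + 292*v^2 - 1048*v + 960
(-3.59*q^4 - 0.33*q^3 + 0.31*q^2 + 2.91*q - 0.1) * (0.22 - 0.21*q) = 0.7539*q^5 - 0.7205*q^4 - 0.1377*q^3 - 0.5429*q^2 + 0.6612*q - 0.022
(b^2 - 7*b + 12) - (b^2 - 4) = 16 - 7*b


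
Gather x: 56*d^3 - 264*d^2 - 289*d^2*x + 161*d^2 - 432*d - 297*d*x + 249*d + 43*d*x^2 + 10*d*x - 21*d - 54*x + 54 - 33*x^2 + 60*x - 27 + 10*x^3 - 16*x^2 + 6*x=56*d^3 - 103*d^2 - 204*d + 10*x^3 + x^2*(43*d - 49) + x*(-289*d^2 - 287*d + 12) + 27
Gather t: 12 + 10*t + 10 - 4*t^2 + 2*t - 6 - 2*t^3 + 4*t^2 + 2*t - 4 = -2*t^3 + 14*t + 12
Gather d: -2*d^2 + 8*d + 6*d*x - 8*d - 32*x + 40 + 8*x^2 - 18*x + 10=-2*d^2 + 6*d*x + 8*x^2 - 50*x + 50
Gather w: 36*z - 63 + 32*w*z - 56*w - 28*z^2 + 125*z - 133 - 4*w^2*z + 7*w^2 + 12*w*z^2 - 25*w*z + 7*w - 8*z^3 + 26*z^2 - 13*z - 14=w^2*(7 - 4*z) + w*(12*z^2 + 7*z - 49) - 8*z^3 - 2*z^2 + 148*z - 210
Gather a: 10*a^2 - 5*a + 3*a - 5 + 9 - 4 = 10*a^2 - 2*a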